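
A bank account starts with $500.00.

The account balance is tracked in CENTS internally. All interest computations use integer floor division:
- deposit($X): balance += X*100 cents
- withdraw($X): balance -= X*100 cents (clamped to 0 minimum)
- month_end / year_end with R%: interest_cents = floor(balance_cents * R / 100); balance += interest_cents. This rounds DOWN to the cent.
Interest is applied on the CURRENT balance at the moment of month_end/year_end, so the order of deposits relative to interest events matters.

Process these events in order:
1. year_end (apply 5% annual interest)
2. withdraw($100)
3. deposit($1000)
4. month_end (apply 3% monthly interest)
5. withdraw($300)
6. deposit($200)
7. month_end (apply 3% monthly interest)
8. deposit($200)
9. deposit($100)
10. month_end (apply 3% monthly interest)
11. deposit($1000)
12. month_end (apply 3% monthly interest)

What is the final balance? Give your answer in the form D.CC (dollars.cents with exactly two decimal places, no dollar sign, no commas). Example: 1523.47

Answer: 2842.84

Derivation:
After 1 (year_end (apply 5% annual interest)): balance=$525.00 total_interest=$25.00
After 2 (withdraw($100)): balance=$425.00 total_interest=$25.00
After 3 (deposit($1000)): balance=$1425.00 total_interest=$25.00
After 4 (month_end (apply 3% monthly interest)): balance=$1467.75 total_interest=$67.75
After 5 (withdraw($300)): balance=$1167.75 total_interest=$67.75
After 6 (deposit($200)): balance=$1367.75 total_interest=$67.75
After 7 (month_end (apply 3% monthly interest)): balance=$1408.78 total_interest=$108.78
After 8 (deposit($200)): balance=$1608.78 total_interest=$108.78
After 9 (deposit($100)): balance=$1708.78 total_interest=$108.78
After 10 (month_end (apply 3% monthly interest)): balance=$1760.04 total_interest=$160.04
After 11 (deposit($1000)): balance=$2760.04 total_interest=$160.04
After 12 (month_end (apply 3% monthly interest)): balance=$2842.84 total_interest=$242.84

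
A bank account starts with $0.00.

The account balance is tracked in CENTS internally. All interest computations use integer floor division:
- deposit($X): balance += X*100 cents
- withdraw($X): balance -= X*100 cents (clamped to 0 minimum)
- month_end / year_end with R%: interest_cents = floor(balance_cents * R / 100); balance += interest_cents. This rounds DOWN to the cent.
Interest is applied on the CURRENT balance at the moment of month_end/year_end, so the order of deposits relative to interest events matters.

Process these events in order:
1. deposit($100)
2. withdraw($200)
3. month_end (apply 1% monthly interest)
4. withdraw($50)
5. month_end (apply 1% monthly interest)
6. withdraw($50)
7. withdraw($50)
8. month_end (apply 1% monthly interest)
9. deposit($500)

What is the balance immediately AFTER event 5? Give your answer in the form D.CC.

Answer: 0.00

Derivation:
After 1 (deposit($100)): balance=$100.00 total_interest=$0.00
After 2 (withdraw($200)): balance=$0.00 total_interest=$0.00
After 3 (month_end (apply 1% monthly interest)): balance=$0.00 total_interest=$0.00
After 4 (withdraw($50)): balance=$0.00 total_interest=$0.00
After 5 (month_end (apply 1% monthly interest)): balance=$0.00 total_interest=$0.00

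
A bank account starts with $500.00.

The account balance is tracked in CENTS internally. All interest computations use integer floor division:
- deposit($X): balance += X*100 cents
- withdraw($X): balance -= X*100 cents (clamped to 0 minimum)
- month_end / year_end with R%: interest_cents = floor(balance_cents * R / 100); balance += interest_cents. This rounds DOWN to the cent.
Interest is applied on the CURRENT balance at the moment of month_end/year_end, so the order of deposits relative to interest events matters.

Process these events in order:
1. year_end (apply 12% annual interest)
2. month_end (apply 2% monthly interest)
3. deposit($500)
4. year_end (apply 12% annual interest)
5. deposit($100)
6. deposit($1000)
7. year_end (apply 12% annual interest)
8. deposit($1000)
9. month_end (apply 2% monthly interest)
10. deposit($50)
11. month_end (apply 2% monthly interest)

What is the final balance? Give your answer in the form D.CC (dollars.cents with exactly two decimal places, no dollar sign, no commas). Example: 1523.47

Answer: 3771.15

Derivation:
After 1 (year_end (apply 12% annual interest)): balance=$560.00 total_interest=$60.00
After 2 (month_end (apply 2% monthly interest)): balance=$571.20 total_interest=$71.20
After 3 (deposit($500)): balance=$1071.20 total_interest=$71.20
After 4 (year_end (apply 12% annual interest)): balance=$1199.74 total_interest=$199.74
After 5 (deposit($100)): balance=$1299.74 total_interest=$199.74
After 6 (deposit($1000)): balance=$2299.74 total_interest=$199.74
After 7 (year_end (apply 12% annual interest)): balance=$2575.70 total_interest=$475.70
After 8 (deposit($1000)): balance=$3575.70 total_interest=$475.70
After 9 (month_end (apply 2% monthly interest)): balance=$3647.21 total_interest=$547.21
After 10 (deposit($50)): balance=$3697.21 total_interest=$547.21
After 11 (month_end (apply 2% monthly interest)): balance=$3771.15 total_interest=$621.15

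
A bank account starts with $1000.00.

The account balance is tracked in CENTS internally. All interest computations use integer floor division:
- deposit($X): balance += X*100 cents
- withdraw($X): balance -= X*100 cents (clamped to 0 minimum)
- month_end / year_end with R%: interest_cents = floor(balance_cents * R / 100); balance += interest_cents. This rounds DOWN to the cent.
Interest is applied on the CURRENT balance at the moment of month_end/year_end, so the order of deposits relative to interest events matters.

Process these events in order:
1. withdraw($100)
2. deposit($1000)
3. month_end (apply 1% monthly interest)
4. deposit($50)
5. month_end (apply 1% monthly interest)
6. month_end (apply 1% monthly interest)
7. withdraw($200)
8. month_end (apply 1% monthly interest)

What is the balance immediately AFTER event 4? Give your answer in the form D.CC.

After 1 (withdraw($100)): balance=$900.00 total_interest=$0.00
After 2 (deposit($1000)): balance=$1900.00 total_interest=$0.00
After 3 (month_end (apply 1% monthly interest)): balance=$1919.00 total_interest=$19.00
After 4 (deposit($50)): balance=$1969.00 total_interest=$19.00

Answer: 1969.00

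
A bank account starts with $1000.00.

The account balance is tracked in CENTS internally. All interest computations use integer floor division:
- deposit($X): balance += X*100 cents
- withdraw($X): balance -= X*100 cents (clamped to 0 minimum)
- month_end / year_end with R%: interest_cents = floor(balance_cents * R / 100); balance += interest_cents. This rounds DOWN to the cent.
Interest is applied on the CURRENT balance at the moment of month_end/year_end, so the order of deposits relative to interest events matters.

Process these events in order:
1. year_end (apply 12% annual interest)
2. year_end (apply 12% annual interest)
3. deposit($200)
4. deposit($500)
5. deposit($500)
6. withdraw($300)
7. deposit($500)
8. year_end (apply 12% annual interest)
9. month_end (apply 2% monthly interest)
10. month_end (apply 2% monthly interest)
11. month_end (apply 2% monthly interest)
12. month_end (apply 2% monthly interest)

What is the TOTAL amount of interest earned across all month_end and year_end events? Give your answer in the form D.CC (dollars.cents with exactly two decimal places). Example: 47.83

Answer: 817.96

Derivation:
After 1 (year_end (apply 12% annual interest)): balance=$1120.00 total_interest=$120.00
After 2 (year_end (apply 12% annual interest)): balance=$1254.40 total_interest=$254.40
After 3 (deposit($200)): balance=$1454.40 total_interest=$254.40
After 4 (deposit($500)): balance=$1954.40 total_interest=$254.40
After 5 (deposit($500)): balance=$2454.40 total_interest=$254.40
After 6 (withdraw($300)): balance=$2154.40 total_interest=$254.40
After 7 (deposit($500)): balance=$2654.40 total_interest=$254.40
After 8 (year_end (apply 12% annual interest)): balance=$2972.92 total_interest=$572.92
After 9 (month_end (apply 2% monthly interest)): balance=$3032.37 total_interest=$632.37
After 10 (month_end (apply 2% monthly interest)): balance=$3093.01 total_interest=$693.01
After 11 (month_end (apply 2% monthly interest)): balance=$3154.87 total_interest=$754.87
After 12 (month_end (apply 2% monthly interest)): balance=$3217.96 total_interest=$817.96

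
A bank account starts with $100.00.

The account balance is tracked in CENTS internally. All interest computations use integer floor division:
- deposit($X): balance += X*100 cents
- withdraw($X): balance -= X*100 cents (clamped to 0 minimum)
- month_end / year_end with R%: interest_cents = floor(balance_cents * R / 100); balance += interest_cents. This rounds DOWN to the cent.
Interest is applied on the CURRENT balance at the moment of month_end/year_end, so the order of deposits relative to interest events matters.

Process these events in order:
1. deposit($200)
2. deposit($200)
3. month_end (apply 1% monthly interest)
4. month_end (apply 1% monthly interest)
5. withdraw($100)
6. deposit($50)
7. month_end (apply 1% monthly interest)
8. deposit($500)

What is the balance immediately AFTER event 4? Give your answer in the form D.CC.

After 1 (deposit($200)): balance=$300.00 total_interest=$0.00
After 2 (deposit($200)): balance=$500.00 total_interest=$0.00
After 3 (month_end (apply 1% monthly interest)): balance=$505.00 total_interest=$5.00
After 4 (month_end (apply 1% monthly interest)): balance=$510.05 total_interest=$10.05

Answer: 510.05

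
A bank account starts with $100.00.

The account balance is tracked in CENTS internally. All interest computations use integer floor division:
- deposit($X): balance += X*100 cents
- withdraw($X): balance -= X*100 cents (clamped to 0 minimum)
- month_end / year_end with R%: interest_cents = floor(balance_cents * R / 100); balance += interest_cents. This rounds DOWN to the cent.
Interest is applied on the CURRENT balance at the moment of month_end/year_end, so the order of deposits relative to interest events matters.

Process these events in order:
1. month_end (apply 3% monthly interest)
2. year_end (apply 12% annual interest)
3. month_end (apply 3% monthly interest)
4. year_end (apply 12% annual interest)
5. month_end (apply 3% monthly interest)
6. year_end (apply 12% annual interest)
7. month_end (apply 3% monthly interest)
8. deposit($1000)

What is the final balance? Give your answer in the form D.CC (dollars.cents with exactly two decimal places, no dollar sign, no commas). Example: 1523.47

After 1 (month_end (apply 3% monthly interest)): balance=$103.00 total_interest=$3.00
After 2 (year_end (apply 12% annual interest)): balance=$115.36 total_interest=$15.36
After 3 (month_end (apply 3% monthly interest)): balance=$118.82 total_interest=$18.82
After 4 (year_end (apply 12% annual interest)): balance=$133.07 total_interest=$33.07
After 5 (month_end (apply 3% monthly interest)): balance=$137.06 total_interest=$37.06
After 6 (year_end (apply 12% annual interest)): balance=$153.50 total_interest=$53.50
After 7 (month_end (apply 3% monthly interest)): balance=$158.10 total_interest=$58.10
After 8 (deposit($1000)): balance=$1158.10 total_interest=$58.10

Answer: 1158.10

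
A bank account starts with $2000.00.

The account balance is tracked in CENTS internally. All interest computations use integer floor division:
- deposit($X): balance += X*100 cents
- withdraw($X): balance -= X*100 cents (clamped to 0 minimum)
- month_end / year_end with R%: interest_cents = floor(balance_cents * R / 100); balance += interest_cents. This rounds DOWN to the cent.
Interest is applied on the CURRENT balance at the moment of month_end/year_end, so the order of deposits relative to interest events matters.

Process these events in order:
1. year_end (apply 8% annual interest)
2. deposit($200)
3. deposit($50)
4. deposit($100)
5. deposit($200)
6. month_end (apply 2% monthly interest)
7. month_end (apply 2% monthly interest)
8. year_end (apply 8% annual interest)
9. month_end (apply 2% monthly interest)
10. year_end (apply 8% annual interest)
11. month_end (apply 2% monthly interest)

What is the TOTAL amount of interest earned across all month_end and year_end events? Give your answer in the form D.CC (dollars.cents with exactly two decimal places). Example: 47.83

After 1 (year_end (apply 8% annual interest)): balance=$2160.00 total_interest=$160.00
After 2 (deposit($200)): balance=$2360.00 total_interest=$160.00
After 3 (deposit($50)): balance=$2410.00 total_interest=$160.00
After 4 (deposit($100)): balance=$2510.00 total_interest=$160.00
After 5 (deposit($200)): balance=$2710.00 total_interest=$160.00
After 6 (month_end (apply 2% monthly interest)): balance=$2764.20 total_interest=$214.20
After 7 (month_end (apply 2% monthly interest)): balance=$2819.48 total_interest=$269.48
After 8 (year_end (apply 8% annual interest)): balance=$3045.03 total_interest=$495.03
After 9 (month_end (apply 2% monthly interest)): balance=$3105.93 total_interest=$555.93
After 10 (year_end (apply 8% annual interest)): balance=$3354.40 total_interest=$804.40
After 11 (month_end (apply 2% monthly interest)): balance=$3421.48 total_interest=$871.48

Answer: 871.48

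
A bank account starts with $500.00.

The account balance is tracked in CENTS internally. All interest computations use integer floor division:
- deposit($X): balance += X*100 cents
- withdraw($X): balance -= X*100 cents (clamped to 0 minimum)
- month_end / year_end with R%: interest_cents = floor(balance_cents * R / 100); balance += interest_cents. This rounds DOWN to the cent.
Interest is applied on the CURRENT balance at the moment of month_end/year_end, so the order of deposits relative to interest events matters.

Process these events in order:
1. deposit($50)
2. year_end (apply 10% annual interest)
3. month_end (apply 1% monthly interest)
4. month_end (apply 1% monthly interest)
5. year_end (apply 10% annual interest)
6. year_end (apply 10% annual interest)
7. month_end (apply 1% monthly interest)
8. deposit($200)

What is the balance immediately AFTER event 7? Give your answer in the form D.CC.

After 1 (deposit($50)): balance=$550.00 total_interest=$0.00
After 2 (year_end (apply 10% annual interest)): balance=$605.00 total_interest=$55.00
After 3 (month_end (apply 1% monthly interest)): balance=$611.05 total_interest=$61.05
After 4 (month_end (apply 1% monthly interest)): balance=$617.16 total_interest=$67.16
After 5 (year_end (apply 10% annual interest)): balance=$678.87 total_interest=$128.87
After 6 (year_end (apply 10% annual interest)): balance=$746.75 total_interest=$196.75
After 7 (month_end (apply 1% monthly interest)): balance=$754.21 total_interest=$204.21

Answer: 754.21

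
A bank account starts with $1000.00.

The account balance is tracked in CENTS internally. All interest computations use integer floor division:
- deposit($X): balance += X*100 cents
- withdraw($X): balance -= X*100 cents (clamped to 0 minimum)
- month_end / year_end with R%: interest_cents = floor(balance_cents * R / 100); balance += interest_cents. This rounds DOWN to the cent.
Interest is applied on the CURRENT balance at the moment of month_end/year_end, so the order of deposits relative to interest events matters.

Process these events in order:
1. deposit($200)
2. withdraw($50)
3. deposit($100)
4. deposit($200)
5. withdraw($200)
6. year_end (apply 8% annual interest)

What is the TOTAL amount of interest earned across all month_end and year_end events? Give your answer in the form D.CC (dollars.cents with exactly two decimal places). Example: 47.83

After 1 (deposit($200)): balance=$1200.00 total_interest=$0.00
After 2 (withdraw($50)): balance=$1150.00 total_interest=$0.00
After 3 (deposit($100)): balance=$1250.00 total_interest=$0.00
After 4 (deposit($200)): balance=$1450.00 total_interest=$0.00
After 5 (withdraw($200)): balance=$1250.00 total_interest=$0.00
After 6 (year_end (apply 8% annual interest)): balance=$1350.00 total_interest=$100.00

Answer: 100.00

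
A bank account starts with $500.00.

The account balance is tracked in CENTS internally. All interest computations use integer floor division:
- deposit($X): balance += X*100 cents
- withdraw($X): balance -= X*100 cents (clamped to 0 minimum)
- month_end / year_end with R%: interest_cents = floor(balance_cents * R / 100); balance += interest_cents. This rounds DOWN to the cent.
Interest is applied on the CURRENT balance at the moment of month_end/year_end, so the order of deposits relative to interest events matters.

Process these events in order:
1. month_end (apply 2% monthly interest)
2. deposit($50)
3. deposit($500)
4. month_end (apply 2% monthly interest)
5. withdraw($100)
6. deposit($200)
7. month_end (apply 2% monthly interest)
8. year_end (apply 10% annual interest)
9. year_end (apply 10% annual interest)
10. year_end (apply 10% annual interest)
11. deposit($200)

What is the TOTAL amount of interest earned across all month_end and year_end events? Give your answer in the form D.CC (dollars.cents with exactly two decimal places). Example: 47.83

Answer: 453.61

Derivation:
After 1 (month_end (apply 2% monthly interest)): balance=$510.00 total_interest=$10.00
After 2 (deposit($50)): balance=$560.00 total_interest=$10.00
After 3 (deposit($500)): balance=$1060.00 total_interest=$10.00
After 4 (month_end (apply 2% monthly interest)): balance=$1081.20 total_interest=$31.20
After 5 (withdraw($100)): balance=$981.20 total_interest=$31.20
After 6 (deposit($200)): balance=$1181.20 total_interest=$31.20
After 7 (month_end (apply 2% monthly interest)): balance=$1204.82 total_interest=$54.82
After 8 (year_end (apply 10% annual interest)): balance=$1325.30 total_interest=$175.30
After 9 (year_end (apply 10% annual interest)): balance=$1457.83 total_interest=$307.83
After 10 (year_end (apply 10% annual interest)): balance=$1603.61 total_interest=$453.61
After 11 (deposit($200)): balance=$1803.61 total_interest=$453.61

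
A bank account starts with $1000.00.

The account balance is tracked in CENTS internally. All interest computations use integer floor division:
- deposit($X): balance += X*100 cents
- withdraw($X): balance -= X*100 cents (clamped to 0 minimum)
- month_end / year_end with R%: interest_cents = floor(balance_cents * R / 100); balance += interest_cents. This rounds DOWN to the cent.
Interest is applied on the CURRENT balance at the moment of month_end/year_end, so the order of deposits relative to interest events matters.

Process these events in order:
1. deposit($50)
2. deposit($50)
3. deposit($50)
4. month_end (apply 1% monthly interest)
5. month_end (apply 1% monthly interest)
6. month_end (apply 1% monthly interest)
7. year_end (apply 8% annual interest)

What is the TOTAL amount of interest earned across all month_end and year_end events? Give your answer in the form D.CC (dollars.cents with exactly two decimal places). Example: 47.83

After 1 (deposit($50)): balance=$1050.00 total_interest=$0.00
After 2 (deposit($50)): balance=$1100.00 total_interest=$0.00
After 3 (deposit($50)): balance=$1150.00 total_interest=$0.00
After 4 (month_end (apply 1% monthly interest)): balance=$1161.50 total_interest=$11.50
After 5 (month_end (apply 1% monthly interest)): balance=$1173.11 total_interest=$23.11
After 6 (month_end (apply 1% monthly interest)): balance=$1184.84 total_interest=$34.84
After 7 (year_end (apply 8% annual interest)): balance=$1279.62 total_interest=$129.62

Answer: 129.62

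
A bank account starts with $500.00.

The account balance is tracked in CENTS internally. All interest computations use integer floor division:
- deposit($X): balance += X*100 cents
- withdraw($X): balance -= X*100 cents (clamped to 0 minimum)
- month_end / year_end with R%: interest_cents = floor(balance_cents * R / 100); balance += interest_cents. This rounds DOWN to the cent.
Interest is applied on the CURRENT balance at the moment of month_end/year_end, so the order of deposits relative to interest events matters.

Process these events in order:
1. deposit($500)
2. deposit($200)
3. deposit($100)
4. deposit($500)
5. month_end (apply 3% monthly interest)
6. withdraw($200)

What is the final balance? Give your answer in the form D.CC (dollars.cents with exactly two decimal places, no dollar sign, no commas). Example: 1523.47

Answer: 1654.00

Derivation:
After 1 (deposit($500)): balance=$1000.00 total_interest=$0.00
After 2 (deposit($200)): balance=$1200.00 total_interest=$0.00
After 3 (deposit($100)): balance=$1300.00 total_interest=$0.00
After 4 (deposit($500)): balance=$1800.00 total_interest=$0.00
After 5 (month_end (apply 3% monthly interest)): balance=$1854.00 total_interest=$54.00
After 6 (withdraw($200)): balance=$1654.00 total_interest=$54.00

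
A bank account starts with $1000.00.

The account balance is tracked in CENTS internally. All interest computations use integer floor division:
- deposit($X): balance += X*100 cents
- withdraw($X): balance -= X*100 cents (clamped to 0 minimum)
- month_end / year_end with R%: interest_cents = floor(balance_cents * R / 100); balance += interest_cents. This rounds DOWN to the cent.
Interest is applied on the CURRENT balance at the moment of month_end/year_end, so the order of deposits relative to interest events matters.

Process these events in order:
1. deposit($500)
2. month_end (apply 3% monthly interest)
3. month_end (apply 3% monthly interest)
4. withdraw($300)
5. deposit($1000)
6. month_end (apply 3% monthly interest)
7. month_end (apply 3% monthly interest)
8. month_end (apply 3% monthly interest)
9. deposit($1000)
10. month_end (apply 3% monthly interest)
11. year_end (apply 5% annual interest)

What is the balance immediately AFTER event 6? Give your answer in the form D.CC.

After 1 (deposit($500)): balance=$1500.00 total_interest=$0.00
After 2 (month_end (apply 3% monthly interest)): balance=$1545.00 total_interest=$45.00
After 3 (month_end (apply 3% monthly interest)): balance=$1591.35 total_interest=$91.35
After 4 (withdraw($300)): balance=$1291.35 total_interest=$91.35
After 5 (deposit($1000)): balance=$2291.35 total_interest=$91.35
After 6 (month_end (apply 3% monthly interest)): balance=$2360.09 total_interest=$160.09

Answer: 2360.09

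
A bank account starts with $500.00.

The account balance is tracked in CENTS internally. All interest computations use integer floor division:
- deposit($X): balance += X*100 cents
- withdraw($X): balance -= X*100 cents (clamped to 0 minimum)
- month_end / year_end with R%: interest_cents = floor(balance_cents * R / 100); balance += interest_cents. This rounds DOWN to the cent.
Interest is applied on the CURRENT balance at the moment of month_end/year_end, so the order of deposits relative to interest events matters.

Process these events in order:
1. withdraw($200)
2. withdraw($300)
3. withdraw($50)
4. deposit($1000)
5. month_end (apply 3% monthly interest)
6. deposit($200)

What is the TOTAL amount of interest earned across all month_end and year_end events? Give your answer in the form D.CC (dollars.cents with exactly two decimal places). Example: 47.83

After 1 (withdraw($200)): balance=$300.00 total_interest=$0.00
After 2 (withdraw($300)): balance=$0.00 total_interest=$0.00
After 3 (withdraw($50)): balance=$0.00 total_interest=$0.00
After 4 (deposit($1000)): balance=$1000.00 total_interest=$0.00
After 5 (month_end (apply 3% monthly interest)): balance=$1030.00 total_interest=$30.00
After 6 (deposit($200)): balance=$1230.00 total_interest=$30.00

Answer: 30.00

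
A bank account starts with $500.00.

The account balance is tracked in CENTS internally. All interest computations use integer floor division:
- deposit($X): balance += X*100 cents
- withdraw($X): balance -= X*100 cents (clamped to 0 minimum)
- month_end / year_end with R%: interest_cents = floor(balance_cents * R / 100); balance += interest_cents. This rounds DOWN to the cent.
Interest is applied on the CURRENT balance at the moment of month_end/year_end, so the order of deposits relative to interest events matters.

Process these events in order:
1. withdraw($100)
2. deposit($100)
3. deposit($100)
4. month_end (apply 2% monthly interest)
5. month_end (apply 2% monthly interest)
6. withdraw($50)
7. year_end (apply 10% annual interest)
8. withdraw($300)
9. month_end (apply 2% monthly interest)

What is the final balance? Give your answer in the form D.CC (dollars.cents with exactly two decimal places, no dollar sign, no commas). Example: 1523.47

After 1 (withdraw($100)): balance=$400.00 total_interest=$0.00
After 2 (deposit($100)): balance=$500.00 total_interest=$0.00
After 3 (deposit($100)): balance=$600.00 total_interest=$0.00
After 4 (month_end (apply 2% monthly interest)): balance=$612.00 total_interest=$12.00
After 5 (month_end (apply 2% monthly interest)): balance=$624.24 total_interest=$24.24
After 6 (withdraw($50)): balance=$574.24 total_interest=$24.24
After 7 (year_end (apply 10% annual interest)): balance=$631.66 total_interest=$81.66
After 8 (withdraw($300)): balance=$331.66 total_interest=$81.66
After 9 (month_end (apply 2% monthly interest)): balance=$338.29 total_interest=$88.29

Answer: 338.29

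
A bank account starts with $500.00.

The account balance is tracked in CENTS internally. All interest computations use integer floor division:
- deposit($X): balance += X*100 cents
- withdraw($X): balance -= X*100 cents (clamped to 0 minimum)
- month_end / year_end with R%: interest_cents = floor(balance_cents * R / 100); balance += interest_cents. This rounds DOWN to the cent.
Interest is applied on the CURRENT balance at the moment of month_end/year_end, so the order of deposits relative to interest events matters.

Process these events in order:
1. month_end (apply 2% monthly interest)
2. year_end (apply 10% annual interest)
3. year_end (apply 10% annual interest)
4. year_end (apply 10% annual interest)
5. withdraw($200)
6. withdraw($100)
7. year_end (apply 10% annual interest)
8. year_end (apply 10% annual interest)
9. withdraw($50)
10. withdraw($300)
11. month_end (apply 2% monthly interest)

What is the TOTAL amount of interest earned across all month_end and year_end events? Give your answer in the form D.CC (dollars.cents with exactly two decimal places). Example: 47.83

After 1 (month_end (apply 2% monthly interest)): balance=$510.00 total_interest=$10.00
After 2 (year_end (apply 10% annual interest)): balance=$561.00 total_interest=$61.00
After 3 (year_end (apply 10% annual interest)): balance=$617.10 total_interest=$117.10
After 4 (year_end (apply 10% annual interest)): balance=$678.81 total_interest=$178.81
After 5 (withdraw($200)): balance=$478.81 total_interest=$178.81
After 6 (withdraw($100)): balance=$378.81 total_interest=$178.81
After 7 (year_end (apply 10% annual interest)): balance=$416.69 total_interest=$216.69
After 8 (year_end (apply 10% annual interest)): balance=$458.35 total_interest=$258.35
After 9 (withdraw($50)): balance=$408.35 total_interest=$258.35
After 10 (withdraw($300)): balance=$108.35 total_interest=$258.35
After 11 (month_end (apply 2% monthly interest)): balance=$110.51 total_interest=$260.51

Answer: 260.51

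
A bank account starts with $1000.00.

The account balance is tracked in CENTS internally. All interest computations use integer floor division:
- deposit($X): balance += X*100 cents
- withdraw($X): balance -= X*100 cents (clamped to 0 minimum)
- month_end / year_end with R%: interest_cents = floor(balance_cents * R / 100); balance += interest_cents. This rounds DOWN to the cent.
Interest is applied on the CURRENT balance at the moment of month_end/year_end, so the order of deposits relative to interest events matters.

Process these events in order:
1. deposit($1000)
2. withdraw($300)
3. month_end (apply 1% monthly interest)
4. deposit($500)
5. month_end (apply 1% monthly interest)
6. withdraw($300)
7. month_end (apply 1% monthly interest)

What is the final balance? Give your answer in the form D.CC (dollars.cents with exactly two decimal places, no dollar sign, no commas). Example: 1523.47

Answer: 1958.56

Derivation:
After 1 (deposit($1000)): balance=$2000.00 total_interest=$0.00
After 2 (withdraw($300)): balance=$1700.00 total_interest=$0.00
After 3 (month_end (apply 1% monthly interest)): balance=$1717.00 total_interest=$17.00
After 4 (deposit($500)): balance=$2217.00 total_interest=$17.00
After 5 (month_end (apply 1% monthly interest)): balance=$2239.17 total_interest=$39.17
After 6 (withdraw($300)): balance=$1939.17 total_interest=$39.17
After 7 (month_end (apply 1% monthly interest)): balance=$1958.56 total_interest=$58.56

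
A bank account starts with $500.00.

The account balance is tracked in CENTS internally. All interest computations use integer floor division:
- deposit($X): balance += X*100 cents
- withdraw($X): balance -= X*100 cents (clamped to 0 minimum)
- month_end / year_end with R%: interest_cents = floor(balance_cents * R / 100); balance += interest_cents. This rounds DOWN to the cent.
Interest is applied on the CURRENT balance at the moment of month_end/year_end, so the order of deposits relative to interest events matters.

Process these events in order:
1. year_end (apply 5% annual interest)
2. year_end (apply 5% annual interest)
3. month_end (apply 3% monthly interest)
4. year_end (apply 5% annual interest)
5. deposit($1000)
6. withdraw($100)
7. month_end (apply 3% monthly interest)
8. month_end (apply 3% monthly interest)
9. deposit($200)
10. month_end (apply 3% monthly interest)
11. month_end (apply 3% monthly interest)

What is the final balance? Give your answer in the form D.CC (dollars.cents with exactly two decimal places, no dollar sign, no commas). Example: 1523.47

Answer: 1896.10

Derivation:
After 1 (year_end (apply 5% annual interest)): balance=$525.00 total_interest=$25.00
After 2 (year_end (apply 5% annual interest)): balance=$551.25 total_interest=$51.25
After 3 (month_end (apply 3% monthly interest)): balance=$567.78 total_interest=$67.78
After 4 (year_end (apply 5% annual interest)): balance=$596.16 total_interest=$96.16
After 5 (deposit($1000)): balance=$1596.16 total_interest=$96.16
After 6 (withdraw($100)): balance=$1496.16 total_interest=$96.16
After 7 (month_end (apply 3% monthly interest)): balance=$1541.04 total_interest=$141.04
After 8 (month_end (apply 3% monthly interest)): balance=$1587.27 total_interest=$187.27
After 9 (deposit($200)): balance=$1787.27 total_interest=$187.27
After 10 (month_end (apply 3% monthly interest)): balance=$1840.88 total_interest=$240.88
After 11 (month_end (apply 3% monthly interest)): balance=$1896.10 total_interest=$296.10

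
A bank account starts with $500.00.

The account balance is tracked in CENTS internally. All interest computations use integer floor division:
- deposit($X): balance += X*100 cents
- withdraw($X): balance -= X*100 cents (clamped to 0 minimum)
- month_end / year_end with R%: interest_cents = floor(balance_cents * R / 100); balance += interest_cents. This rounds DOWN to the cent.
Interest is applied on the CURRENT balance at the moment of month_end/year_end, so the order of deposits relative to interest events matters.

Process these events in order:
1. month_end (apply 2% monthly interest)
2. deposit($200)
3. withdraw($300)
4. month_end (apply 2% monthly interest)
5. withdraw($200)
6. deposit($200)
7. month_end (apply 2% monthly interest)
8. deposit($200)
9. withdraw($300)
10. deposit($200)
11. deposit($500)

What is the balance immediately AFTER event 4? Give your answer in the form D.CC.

Answer: 418.20

Derivation:
After 1 (month_end (apply 2% monthly interest)): balance=$510.00 total_interest=$10.00
After 2 (deposit($200)): balance=$710.00 total_interest=$10.00
After 3 (withdraw($300)): balance=$410.00 total_interest=$10.00
After 4 (month_end (apply 2% monthly interest)): balance=$418.20 total_interest=$18.20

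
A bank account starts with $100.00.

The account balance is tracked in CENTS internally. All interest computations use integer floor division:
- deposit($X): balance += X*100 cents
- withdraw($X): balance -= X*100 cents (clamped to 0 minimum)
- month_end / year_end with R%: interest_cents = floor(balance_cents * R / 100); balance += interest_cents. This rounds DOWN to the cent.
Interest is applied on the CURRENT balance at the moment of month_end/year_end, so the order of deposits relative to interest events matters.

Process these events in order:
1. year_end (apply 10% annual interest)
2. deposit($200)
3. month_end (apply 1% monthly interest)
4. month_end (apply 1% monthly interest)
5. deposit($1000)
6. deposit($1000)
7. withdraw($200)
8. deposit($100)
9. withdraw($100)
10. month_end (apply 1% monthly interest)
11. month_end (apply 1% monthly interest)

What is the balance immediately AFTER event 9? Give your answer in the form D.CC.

Answer: 2116.23

Derivation:
After 1 (year_end (apply 10% annual interest)): balance=$110.00 total_interest=$10.00
After 2 (deposit($200)): balance=$310.00 total_interest=$10.00
After 3 (month_end (apply 1% monthly interest)): balance=$313.10 total_interest=$13.10
After 4 (month_end (apply 1% monthly interest)): balance=$316.23 total_interest=$16.23
After 5 (deposit($1000)): balance=$1316.23 total_interest=$16.23
After 6 (deposit($1000)): balance=$2316.23 total_interest=$16.23
After 7 (withdraw($200)): balance=$2116.23 total_interest=$16.23
After 8 (deposit($100)): balance=$2216.23 total_interest=$16.23
After 9 (withdraw($100)): balance=$2116.23 total_interest=$16.23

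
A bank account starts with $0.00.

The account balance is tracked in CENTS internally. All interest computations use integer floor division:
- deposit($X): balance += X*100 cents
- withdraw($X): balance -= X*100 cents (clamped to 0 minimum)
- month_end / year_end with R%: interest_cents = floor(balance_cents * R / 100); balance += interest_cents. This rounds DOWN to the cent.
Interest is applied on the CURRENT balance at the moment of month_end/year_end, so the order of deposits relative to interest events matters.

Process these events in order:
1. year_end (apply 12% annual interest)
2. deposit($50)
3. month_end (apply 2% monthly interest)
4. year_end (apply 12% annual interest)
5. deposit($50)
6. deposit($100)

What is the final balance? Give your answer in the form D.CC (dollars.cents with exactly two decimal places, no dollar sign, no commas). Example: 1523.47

After 1 (year_end (apply 12% annual interest)): balance=$0.00 total_interest=$0.00
After 2 (deposit($50)): balance=$50.00 total_interest=$0.00
After 3 (month_end (apply 2% monthly interest)): balance=$51.00 total_interest=$1.00
After 4 (year_end (apply 12% annual interest)): balance=$57.12 total_interest=$7.12
After 5 (deposit($50)): balance=$107.12 total_interest=$7.12
After 6 (deposit($100)): balance=$207.12 total_interest=$7.12

Answer: 207.12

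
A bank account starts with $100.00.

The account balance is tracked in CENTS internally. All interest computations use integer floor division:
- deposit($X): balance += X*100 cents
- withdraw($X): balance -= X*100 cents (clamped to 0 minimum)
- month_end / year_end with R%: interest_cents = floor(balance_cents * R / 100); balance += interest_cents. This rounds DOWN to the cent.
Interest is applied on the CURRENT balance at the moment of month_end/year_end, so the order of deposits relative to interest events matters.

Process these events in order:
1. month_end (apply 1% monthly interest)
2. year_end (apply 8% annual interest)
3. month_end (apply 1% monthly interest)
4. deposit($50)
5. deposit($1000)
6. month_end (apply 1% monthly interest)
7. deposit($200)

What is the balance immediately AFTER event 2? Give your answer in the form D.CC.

Answer: 109.08

Derivation:
After 1 (month_end (apply 1% monthly interest)): balance=$101.00 total_interest=$1.00
After 2 (year_end (apply 8% annual interest)): balance=$109.08 total_interest=$9.08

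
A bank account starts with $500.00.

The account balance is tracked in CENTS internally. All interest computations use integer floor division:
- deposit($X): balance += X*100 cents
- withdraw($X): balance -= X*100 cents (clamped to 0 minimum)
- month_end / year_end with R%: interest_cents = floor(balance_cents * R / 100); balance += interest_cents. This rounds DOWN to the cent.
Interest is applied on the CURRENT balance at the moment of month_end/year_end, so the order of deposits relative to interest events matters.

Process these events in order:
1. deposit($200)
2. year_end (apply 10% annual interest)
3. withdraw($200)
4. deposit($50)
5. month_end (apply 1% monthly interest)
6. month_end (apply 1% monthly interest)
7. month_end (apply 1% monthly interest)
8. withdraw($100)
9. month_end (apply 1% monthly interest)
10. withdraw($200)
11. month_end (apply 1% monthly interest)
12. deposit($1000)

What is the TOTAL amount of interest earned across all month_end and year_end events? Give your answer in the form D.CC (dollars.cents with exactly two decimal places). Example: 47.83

After 1 (deposit($200)): balance=$700.00 total_interest=$0.00
After 2 (year_end (apply 10% annual interest)): balance=$770.00 total_interest=$70.00
After 3 (withdraw($200)): balance=$570.00 total_interest=$70.00
After 4 (deposit($50)): balance=$620.00 total_interest=$70.00
After 5 (month_end (apply 1% monthly interest)): balance=$626.20 total_interest=$76.20
After 6 (month_end (apply 1% monthly interest)): balance=$632.46 total_interest=$82.46
After 7 (month_end (apply 1% monthly interest)): balance=$638.78 total_interest=$88.78
After 8 (withdraw($100)): balance=$538.78 total_interest=$88.78
After 9 (month_end (apply 1% monthly interest)): balance=$544.16 total_interest=$94.16
After 10 (withdraw($200)): balance=$344.16 total_interest=$94.16
After 11 (month_end (apply 1% monthly interest)): balance=$347.60 total_interest=$97.60
After 12 (deposit($1000)): balance=$1347.60 total_interest=$97.60

Answer: 97.60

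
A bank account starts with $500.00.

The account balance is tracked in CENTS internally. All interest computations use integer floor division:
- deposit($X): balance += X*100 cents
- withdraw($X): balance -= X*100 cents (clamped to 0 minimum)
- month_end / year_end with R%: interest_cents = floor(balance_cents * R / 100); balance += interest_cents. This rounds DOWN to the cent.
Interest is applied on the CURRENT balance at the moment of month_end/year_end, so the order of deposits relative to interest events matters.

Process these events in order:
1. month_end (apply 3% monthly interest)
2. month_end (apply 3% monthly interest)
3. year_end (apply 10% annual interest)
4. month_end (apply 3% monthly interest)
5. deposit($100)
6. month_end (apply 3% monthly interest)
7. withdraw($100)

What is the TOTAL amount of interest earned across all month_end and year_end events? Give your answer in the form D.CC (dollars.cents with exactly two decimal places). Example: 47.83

Answer: 122.01

Derivation:
After 1 (month_end (apply 3% monthly interest)): balance=$515.00 total_interest=$15.00
After 2 (month_end (apply 3% monthly interest)): balance=$530.45 total_interest=$30.45
After 3 (year_end (apply 10% annual interest)): balance=$583.49 total_interest=$83.49
After 4 (month_end (apply 3% monthly interest)): balance=$600.99 total_interest=$100.99
After 5 (deposit($100)): balance=$700.99 total_interest=$100.99
After 6 (month_end (apply 3% monthly interest)): balance=$722.01 total_interest=$122.01
After 7 (withdraw($100)): balance=$622.01 total_interest=$122.01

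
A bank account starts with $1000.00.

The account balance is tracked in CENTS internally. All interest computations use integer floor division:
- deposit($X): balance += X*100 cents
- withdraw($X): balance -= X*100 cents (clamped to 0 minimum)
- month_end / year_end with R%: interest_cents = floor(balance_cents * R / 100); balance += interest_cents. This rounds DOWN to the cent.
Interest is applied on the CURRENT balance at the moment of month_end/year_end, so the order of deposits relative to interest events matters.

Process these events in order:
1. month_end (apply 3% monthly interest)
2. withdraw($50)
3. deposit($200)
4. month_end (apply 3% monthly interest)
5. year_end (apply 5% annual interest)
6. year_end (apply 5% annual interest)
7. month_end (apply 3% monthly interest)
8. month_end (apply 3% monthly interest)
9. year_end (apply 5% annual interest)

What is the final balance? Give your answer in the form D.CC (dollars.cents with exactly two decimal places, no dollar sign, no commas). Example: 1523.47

After 1 (month_end (apply 3% monthly interest)): balance=$1030.00 total_interest=$30.00
After 2 (withdraw($50)): balance=$980.00 total_interest=$30.00
After 3 (deposit($200)): balance=$1180.00 total_interest=$30.00
After 4 (month_end (apply 3% monthly interest)): balance=$1215.40 total_interest=$65.40
After 5 (year_end (apply 5% annual interest)): balance=$1276.17 total_interest=$126.17
After 6 (year_end (apply 5% annual interest)): balance=$1339.97 total_interest=$189.97
After 7 (month_end (apply 3% monthly interest)): balance=$1380.16 total_interest=$230.16
After 8 (month_end (apply 3% monthly interest)): balance=$1421.56 total_interest=$271.56
After 9 (year_end (apply 5% annual interest)): balance=$1492.63 total_interest=$342.63

Answer: 1492.63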